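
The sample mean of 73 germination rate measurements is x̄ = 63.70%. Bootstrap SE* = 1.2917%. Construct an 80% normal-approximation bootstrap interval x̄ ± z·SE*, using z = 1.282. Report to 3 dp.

(62.044, 65.356)

Margin = 1.282 × 1.2917 = 1.6560
Interval: 63.70 ± 1.6560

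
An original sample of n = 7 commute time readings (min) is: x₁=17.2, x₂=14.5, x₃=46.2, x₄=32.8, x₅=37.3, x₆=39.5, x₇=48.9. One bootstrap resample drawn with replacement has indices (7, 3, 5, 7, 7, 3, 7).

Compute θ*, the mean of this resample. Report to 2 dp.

θ* = 46.47

Resample values: 48.9, 46.2, 37.3, 48.9, 48.9, 46.2, 48.9.
Mean = (48.9 + 46.2 + 37.3 + 48.9 + 48.9 + 46.2 + 48.9) / 7 = 325.30 / 7 = 46.47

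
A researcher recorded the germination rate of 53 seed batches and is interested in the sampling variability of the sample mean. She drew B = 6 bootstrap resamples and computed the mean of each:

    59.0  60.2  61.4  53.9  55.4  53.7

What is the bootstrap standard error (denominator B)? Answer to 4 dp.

Bootstrap SE is the standard deviation of the 6 replicate means.
Mean of replicates: (59.0 + 60.2 + 61.4 + 53.9 + 55.4 + 53.7) / 6 = 343.60000 / 6 = 57.26667
Sum of squared deviations: (+1.73333)² + (+2.93333)² + (+4.13333)² + (−3.36667)² + (−1.86667)² + (−3.56667)² = 56.23333
Variance = 56.23333 / 6 = 9.37222
SE* = √9.37222

SE* = 3.0614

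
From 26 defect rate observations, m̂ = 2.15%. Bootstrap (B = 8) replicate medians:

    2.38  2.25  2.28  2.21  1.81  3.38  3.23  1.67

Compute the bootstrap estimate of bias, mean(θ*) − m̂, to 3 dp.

mean(θ*) = (2.38 + 2.25 + 2.28 + 2.21 + 1.81 + 3.38 + 3.23 + 1.67) / 8 = 2.4013
bias = 2.4013 − 2.15

bias = +0.251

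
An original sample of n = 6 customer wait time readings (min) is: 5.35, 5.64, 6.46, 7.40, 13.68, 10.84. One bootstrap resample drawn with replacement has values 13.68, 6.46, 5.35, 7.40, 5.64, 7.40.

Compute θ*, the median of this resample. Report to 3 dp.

θ* = 6.930

Sorted: 5.35, 5.64, 6.46, 7.40, 7.40, 13.68
Median = average of the two middle values = 6.930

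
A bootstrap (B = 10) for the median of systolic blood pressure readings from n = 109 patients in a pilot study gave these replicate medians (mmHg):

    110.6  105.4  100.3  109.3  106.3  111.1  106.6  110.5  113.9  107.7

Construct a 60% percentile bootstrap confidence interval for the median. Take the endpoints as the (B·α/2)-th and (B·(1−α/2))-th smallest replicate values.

Sorted replicates: 100.3, 105.4, 106.3, 106.6, 107.7, 109.3, 110.5, 110.6, 111.1, 113.9
α = 0.40; lower rank = 10 × 0.200 = 2; upper rank = 10 × 0.800 = 8.
The 2nd smallest replicate is 105.4; the 8th is 110.6.

(105.4, 110.6)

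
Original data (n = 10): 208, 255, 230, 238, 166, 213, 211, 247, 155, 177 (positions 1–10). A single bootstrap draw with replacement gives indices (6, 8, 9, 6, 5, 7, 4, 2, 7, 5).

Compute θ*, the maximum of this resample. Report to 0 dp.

θ* = 255

Resample values: 213, 247, 155, 213, 166, 211, 238, 255, 211, 166.
Maximum = 255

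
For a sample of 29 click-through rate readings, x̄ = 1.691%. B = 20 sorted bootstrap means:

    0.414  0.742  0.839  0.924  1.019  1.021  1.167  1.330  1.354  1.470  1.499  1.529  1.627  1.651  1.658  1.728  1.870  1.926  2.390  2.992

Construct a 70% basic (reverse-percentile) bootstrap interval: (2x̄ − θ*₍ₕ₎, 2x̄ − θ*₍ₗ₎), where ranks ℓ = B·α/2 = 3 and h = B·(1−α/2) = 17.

(1.512, 2.543)

Percentile endpoints at ranks 3 and 17: θ*₍3₎ = 0.839, θ*₍17₎ = 1.870.
Basic interval reflects these around x̄:
  lower = 2 × 1.691 − 1.870 = 1.512
  upper = 2 × 1.691 − 0.839 = 2.543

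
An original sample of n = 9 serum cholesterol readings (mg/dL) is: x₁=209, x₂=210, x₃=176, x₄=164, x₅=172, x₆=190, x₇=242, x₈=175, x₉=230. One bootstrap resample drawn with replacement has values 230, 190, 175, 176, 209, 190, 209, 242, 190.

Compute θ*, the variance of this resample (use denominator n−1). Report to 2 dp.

Mean = 201.2222; sum of squared deviations = 4313.5556
s² = 4313.5556 / 8 = 539.1944

θ* = 539.19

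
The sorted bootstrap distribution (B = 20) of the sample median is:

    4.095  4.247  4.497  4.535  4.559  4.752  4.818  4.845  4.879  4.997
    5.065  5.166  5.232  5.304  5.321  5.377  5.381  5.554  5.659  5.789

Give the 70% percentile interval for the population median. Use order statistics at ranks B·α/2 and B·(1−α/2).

(4.497, 5.381)

α = 0.30; lower rank = 20 × 0.150 = 3; upper rank = 20 × 0.850 = 17.
The 3rd smallest replicate is 4.497; the 17th is 5.381.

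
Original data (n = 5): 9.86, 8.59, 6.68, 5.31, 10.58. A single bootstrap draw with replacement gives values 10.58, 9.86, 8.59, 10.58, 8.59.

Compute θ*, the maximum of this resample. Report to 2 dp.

θ* = 10.58

Maximum = 10.58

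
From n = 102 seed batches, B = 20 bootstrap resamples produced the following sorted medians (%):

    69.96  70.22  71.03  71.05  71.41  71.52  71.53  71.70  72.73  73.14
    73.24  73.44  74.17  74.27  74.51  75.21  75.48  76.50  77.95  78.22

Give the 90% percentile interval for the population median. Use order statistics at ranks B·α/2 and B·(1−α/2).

(69.96, 77.95)

α = 0.10; lower rank = 20 × 0.050 = 1; upper rank = 20 × 0.950 = 19.
The 1st smallest replicate is 69.96; the 19th is 77.95.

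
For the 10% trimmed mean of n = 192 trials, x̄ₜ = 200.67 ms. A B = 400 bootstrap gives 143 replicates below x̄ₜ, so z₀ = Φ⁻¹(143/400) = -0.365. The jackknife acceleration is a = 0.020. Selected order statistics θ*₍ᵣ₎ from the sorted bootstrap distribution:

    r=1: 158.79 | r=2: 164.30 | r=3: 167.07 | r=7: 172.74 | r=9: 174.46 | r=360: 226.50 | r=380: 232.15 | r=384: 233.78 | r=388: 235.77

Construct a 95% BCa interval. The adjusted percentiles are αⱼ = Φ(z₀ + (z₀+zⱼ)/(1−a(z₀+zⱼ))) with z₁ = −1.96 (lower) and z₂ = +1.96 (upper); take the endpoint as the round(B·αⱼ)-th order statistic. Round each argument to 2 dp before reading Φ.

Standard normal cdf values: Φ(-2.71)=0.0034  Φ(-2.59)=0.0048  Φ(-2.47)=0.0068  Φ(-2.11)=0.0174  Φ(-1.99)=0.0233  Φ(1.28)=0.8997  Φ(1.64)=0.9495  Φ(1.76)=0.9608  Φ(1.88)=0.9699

Lower: z₀ + z₁ = -0.365 + (-1.960) = -2.325; 1 − a(z₀+z₁) = 1 − (0.020)(-2.325) = 1.0465; argument = -0.365 + (-2.325)/1.0465 = -2.5867 → -2.59.
α₁ = Φ(-2.59) = 0.0048; rank = round(400 × 0.0048) = 2; θ*₍2₎ = 164.30.
Upper: z₀ + z₂ = 1.595; 1 − a(z₀+z₂) = 0.9681; argument = 1.2826 → 1.28; α₂ = 0.8997; rank = 360; θ*₍360₎ = 226.50.

(164.30, 226.50)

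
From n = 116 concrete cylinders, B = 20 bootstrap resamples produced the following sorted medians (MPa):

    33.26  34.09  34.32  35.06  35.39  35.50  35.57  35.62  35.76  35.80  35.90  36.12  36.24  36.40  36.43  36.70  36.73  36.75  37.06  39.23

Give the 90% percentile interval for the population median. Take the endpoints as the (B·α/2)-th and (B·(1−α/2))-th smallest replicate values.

α = 0.10; lower rank = 20 × 0.050 = 1; upper rank = 20 × 0.950 = 19.
The 1st smallest replicate is 33.26; the 19th is 37.06.

(33.26, 37.06)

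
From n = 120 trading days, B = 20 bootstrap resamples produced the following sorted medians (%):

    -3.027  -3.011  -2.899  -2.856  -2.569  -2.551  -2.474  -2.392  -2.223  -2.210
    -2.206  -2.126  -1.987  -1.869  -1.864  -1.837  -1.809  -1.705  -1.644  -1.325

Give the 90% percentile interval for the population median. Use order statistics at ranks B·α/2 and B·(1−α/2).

α = 0.10; lower rank = 20 × 0.050 = 1; upper rank = 20 × 0.950 = 19.
The 1st smallest replicate is -3.027; the 19th is -1.644.

(-3.027, -1.644)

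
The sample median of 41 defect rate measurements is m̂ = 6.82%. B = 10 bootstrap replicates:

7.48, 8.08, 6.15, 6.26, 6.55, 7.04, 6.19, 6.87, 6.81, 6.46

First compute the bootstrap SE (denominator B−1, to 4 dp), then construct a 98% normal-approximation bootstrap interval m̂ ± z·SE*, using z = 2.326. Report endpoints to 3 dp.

Mean of replicates = 6.7890; sum of squared deviations = 3.4265; SE* = √(3.4265/9) = 0.6170
Margin = 2.326 × 0.6170 = 1.4351
Interval: 6.82 ± 1.4351

(5.385, 8.255)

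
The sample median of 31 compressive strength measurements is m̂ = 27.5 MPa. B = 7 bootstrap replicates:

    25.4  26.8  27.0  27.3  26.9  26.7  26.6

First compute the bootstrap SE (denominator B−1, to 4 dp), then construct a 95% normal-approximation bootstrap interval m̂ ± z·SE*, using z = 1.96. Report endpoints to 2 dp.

(26.31, 28.69)

Mean of replicates = 26.6714; sum of squared deviations = 2.1943; SE* = √(2.1943/6) = 0.6047
Margin = 1.96 × 0.6047 = 1.185
Interval: 27.5 ± 1.185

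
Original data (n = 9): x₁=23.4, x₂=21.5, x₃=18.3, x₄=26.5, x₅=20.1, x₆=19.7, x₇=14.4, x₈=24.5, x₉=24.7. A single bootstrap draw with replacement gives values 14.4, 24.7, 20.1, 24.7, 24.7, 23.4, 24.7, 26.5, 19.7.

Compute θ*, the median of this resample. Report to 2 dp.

Sorted: 14.4, 19.7, 20.1, 23.4, 24.7, 24.7, 24.7, 24.7, 26.5
Median = middle value = 24.70

θ* = 24.70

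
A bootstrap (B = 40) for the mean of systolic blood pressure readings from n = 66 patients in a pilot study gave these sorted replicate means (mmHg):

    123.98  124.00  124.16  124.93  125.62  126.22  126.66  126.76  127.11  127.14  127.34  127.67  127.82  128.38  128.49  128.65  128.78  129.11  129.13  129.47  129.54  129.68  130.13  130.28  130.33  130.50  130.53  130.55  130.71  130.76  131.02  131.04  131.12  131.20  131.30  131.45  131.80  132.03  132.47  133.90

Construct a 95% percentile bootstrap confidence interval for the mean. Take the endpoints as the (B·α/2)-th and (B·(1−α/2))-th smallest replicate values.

α = 0.05; lower rank = 40 × 0.025 = 1; upper rank = 40 × 0.975 = 39.
The 1st smallest replicate is 123.98; the 39th is 132.47.

(123.98, 132.47)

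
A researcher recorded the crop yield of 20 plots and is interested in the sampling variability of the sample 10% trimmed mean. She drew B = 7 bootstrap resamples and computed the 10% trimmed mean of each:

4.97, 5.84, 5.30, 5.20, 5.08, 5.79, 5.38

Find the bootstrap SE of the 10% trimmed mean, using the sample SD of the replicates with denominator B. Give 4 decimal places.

SE* = 0.3106

Bootstrap SE is the standard deviation of the 7 replicate 10% trimmed means.
Mean of replicates: (4.97 + 5.84 + 5.30 + 5.20 + 5.08 + 5.79 + 5.38) / 7 = 37.56000 / 7 = 5.36571
Sum of squared deviations: (−0.39571)² + (+0.47429)² + (−0.06571)² + (−0.16571)² + (−0.28571)² + (+0.42429)² + (+0.01429)² = 0.67517
Variance = 0.67517 / 7 = 0.09645
SE* = √0.09645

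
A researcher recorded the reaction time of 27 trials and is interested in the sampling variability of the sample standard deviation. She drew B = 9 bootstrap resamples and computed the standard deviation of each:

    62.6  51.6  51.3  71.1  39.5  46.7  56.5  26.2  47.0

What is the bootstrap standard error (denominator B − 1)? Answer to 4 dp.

Bootstrap SE is the standard deviation of the 9 replicate standard deviations.
Mean of replicates: (62.6 + 51.6 + 51.3 + 71.1 + 39.5 + 46.7 + 56.5 + 26.2 + 47.0) / 9 = 452.50000 / 9 = 50.27778
Sum of squared deviations: (+12.32222)² + (+1.32222)² + (+1.02222)² + (+20.82222)² + (−10.77778)² + (−3.57778)² + (+6.22222)² + (−24.07778)² + (−3.27778)² = 1346.35556
Variance = 1346.35556 / 8 = 168.29444
SE* = √168.29444

SE* = 12.9728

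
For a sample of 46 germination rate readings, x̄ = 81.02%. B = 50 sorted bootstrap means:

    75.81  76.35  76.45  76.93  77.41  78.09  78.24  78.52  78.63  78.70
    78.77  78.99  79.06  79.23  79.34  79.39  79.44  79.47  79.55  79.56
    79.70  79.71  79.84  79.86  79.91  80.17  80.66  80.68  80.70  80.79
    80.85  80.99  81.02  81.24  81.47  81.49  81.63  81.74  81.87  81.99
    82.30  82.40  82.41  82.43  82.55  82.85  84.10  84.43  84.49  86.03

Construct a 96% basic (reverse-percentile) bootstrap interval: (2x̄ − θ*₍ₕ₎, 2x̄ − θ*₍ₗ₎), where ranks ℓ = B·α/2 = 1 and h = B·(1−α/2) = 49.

Percentile endpoints at ranks 1 and 49: θ*₍1₎ = 75.81, θ*₍49₎ = 84.49.
Basic interval reflects these around x̄:
  lower = 2 × 81.02 − 84.49 = 77.55
  upper = 2 × 81.02 − 75.81 = 86.23

(77.55, 86.23)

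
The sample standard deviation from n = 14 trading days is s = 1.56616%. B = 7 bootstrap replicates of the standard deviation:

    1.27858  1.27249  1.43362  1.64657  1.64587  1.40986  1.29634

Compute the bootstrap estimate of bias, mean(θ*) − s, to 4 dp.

bias = −0.1400

mean(θ*) = (1.27858 + 1.27249 + 1.43362 + 1.64657 + 1.64587 + 1.40986 + 1.29634) / 7 = 1.42619
bias = 1.42619 − 1.56616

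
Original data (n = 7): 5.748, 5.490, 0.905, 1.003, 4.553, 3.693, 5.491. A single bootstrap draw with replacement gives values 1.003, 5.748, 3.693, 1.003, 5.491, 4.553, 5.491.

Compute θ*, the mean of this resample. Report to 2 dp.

Mean = (1.003 + 5.748 + 3.693 + 1.003 + 5.491 + 4.553 + 5.491) / 7 = 26.9820 / 7 = 3.85

θ* = 3.85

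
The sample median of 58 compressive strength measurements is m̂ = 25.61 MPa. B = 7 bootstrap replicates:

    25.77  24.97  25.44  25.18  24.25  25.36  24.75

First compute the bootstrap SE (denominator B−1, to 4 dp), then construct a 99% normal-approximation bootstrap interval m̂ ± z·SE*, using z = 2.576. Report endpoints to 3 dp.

Mean of replicates = 25.1029; sum of squared deviations = 1.5003; SE* = √(1.5003/6) = 0.5001
Margin = 2.576 × 0.5001 = 1.2883
Interval: 25.61 ± 1.2883

(24.322, 26.898)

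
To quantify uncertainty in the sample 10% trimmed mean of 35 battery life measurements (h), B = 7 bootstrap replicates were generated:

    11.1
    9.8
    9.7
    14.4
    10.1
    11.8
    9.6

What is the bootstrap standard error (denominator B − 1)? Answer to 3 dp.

SE* = 1.736

Bootstrap SE is the standard deviation of the 7 replicate 10% trimmed means.
Mean of replicates: (11.1 + 9.8 + 9.7 + 14.4 + 10.1 + 11.8 + 9.6) / 7 = 76.5000 / 7 = 10.9286
Sum of squared deviations: (+0.1714)² + (−1.1286)² + (−1.2286)² + (+3.4714)² + (−0.8286)² + (+0.8714)² + (−1.3286)² = 18.0743
Variance = 18.0743 / 6 = 3.0124
SE* = √3.0124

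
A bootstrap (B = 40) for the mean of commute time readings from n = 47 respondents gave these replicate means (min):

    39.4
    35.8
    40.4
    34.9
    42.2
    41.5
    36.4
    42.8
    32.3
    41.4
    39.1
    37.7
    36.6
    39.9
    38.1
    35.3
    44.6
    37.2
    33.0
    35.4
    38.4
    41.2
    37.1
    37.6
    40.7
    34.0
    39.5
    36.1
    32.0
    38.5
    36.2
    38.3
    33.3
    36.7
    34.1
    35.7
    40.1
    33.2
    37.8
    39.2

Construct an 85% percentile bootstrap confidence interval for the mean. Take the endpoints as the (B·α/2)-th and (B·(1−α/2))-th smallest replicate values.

(33.0, 41.5)

Sorted replicates: 32.0, 32.3, 33.0, 33.2, 33.3, 34.0, 34.1, 34.9, 35.3, 35.4, 35.7, 35.8, 36.1, 36.2, 36.4, 36.6, 36.7, 37.1, 37.2, 37.6, 37.7, 37.8, 38.1, 38.3, 38.4, 38.5, 39.1, 39.2, 39.4, 39.5, 39.9, 40.1, 40.4, 40.7, 41.2, 41.4, 41.5, 42.2, 42.8, 44.6
α = 0.15; lower rank = 40 × 0.075 = 3; upper rank = 40 × 0.925 = 37.
The 3rd smallest replicate is 33.0; the 37th is 41.5.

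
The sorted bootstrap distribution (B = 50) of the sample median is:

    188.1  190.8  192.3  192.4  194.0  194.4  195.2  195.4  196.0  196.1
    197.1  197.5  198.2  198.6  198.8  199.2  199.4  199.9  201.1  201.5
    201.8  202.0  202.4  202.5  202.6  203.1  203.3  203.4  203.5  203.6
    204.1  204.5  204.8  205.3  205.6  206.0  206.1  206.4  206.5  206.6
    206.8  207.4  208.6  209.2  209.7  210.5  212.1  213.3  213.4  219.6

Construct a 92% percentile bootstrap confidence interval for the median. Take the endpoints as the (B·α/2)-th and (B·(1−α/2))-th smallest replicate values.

(190.8, 213.3)

α = 0.08; lower rank = 50 × 0.040 = 2; upper rank = 50 × 0.960 = 48.
The 2nd smallest replicate is 190.8; the 48th is 213.3.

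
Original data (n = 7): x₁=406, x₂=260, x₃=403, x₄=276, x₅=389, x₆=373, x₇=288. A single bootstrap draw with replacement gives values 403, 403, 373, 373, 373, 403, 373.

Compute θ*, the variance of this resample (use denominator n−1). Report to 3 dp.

Mean = 385.8571; sum of squared deviations = 1542.8571
s² = 1542.8571 / 6 = 257.1429

θ* = 257.143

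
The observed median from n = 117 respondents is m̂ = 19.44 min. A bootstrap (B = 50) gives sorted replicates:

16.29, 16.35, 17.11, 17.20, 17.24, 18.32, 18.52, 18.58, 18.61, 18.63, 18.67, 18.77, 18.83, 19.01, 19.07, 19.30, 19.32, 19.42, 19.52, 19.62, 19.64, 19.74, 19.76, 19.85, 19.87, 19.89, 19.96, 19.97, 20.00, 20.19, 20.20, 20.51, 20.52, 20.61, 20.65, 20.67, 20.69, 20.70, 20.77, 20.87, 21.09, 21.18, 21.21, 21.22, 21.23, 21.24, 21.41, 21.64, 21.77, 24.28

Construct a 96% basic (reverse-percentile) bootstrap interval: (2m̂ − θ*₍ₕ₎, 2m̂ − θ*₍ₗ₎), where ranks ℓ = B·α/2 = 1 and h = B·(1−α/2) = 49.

Percentile endpoints at ranks 1 and 49: θ*₍1₎ = 16.29, θ*₍49₎ = 21.77.
Basic interval reflects these around m̂:
  lower = 2 × 19.44 − 21.77 = 17.11
  upper = 2 × 19.44 − 16.29 = 22.59

(17.11, 22.59)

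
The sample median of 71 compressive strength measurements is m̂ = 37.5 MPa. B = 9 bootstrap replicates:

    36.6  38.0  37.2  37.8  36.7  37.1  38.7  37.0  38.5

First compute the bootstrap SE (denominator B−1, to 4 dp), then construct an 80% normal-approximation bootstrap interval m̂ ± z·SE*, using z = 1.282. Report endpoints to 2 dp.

Mean of replicates = 37.5111; sum of squared deviations = 4.7289; SE* = √(4.7289/8) = 0.7688
Margin = 1.282 × 0.7688 = 0.986
Interval: 37.5 ± 0.986

(36.51, 38.49)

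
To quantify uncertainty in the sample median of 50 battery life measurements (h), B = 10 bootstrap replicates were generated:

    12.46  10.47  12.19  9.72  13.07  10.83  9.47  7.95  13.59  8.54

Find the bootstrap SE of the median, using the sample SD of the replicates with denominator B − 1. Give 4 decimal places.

Bootstrap SE is the standard deviation of the 10 replicate medians.
Mean of replicates: (12.46 + 10.47 + 12.19 + 9.72 + 13.07 + 10.83 + 9.47 + 7.95 + 13.59 + 8.54) / 10 = 108.29000 / 10 = 10.82900
Sum of squared deviations: (+1.63100)² + (−0.35900)² + (+1.36100)² + (−1.10900)² + (+2.24100)² + (+0.00100)² + (−1.35900)² + (−2.87900)² + (+2.76100)² + (−2.28900)² = 33.89149
Variance = 33.89149 / 9 = 3.76572
SE* = √3.76572

SE* = 1.9405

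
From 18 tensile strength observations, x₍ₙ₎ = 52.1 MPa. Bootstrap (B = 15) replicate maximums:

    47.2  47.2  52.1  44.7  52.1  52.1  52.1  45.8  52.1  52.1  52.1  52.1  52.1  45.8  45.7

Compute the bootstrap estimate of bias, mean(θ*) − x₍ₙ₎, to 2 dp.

mean(θ*) = (47.2 + 47.2 + 52.1 + 44.7 + 52.1 + 52.1 + 52.1 + 45.8 + 52.1 + 52.1 + 52.1 + 52.1 + 52.1 + 45.8 + 45.7) / 15 = 49.687
bias = 49.687 − 52.1

bias = −2.41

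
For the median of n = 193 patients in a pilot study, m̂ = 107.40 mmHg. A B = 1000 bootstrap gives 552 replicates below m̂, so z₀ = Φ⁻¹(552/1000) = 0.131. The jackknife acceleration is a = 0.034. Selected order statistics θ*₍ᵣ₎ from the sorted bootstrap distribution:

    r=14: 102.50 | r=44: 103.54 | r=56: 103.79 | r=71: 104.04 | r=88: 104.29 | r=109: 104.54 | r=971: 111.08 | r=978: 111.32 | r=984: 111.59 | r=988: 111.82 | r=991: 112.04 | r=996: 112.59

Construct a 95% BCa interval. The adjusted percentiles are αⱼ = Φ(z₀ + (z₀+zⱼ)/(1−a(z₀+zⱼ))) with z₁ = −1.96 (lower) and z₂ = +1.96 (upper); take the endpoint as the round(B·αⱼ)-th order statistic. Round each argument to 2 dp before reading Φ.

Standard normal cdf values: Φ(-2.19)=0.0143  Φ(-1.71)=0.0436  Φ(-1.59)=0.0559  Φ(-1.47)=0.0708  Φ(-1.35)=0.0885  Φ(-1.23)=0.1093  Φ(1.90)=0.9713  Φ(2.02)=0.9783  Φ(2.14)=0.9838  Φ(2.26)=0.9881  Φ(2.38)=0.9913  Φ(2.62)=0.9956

(103.79, 112.04)

Lower: z₀ + z₁ = 0.131 + (-1.960) = -1.829; 1 − a(z₀+z₁) = 1 − (0.034)(-1.829) = 1.0622; argument = 0.131 + (-1.829)/1.0622 = -1.5909 → -1.59.
α₁ = Φ(-1.59) = 0.0559; rank = round(1000 × 0.0559) = 56; θ*₍56₎ = 103.79.
Upper: z₀ + z₂ = 2.091; 1 − a(z₀+z₂) = 0.9289; argument = 2.3820 → 2.38; α₂ = 0.9913; rank = 991; θ*₍991₎ = 112.04.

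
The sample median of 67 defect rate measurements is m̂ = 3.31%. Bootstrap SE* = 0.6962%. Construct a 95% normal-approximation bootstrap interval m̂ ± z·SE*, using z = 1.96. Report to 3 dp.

Margin = 1.96 × 0.6962 = 1.3646
Interval: 3.31 ± 1.3646

(1.945, 4.675)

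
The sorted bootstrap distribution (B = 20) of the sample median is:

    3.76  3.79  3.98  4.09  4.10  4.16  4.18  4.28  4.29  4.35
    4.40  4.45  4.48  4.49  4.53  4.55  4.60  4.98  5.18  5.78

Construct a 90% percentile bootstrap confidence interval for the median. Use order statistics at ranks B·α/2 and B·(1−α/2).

α = 0.10; lower rank = 20 × 0.050 = 1; upper rank = 20 × 0.950 = 19.
The 1st smallest replicate is 3.76; the 19th is 5.18.

(3.76, 5.18)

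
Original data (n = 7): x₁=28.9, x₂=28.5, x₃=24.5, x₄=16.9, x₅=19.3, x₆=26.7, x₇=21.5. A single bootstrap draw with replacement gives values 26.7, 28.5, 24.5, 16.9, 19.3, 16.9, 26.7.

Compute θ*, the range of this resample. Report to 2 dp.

θ* = 11.60

Range = 28.5 − 16.9 = 11.60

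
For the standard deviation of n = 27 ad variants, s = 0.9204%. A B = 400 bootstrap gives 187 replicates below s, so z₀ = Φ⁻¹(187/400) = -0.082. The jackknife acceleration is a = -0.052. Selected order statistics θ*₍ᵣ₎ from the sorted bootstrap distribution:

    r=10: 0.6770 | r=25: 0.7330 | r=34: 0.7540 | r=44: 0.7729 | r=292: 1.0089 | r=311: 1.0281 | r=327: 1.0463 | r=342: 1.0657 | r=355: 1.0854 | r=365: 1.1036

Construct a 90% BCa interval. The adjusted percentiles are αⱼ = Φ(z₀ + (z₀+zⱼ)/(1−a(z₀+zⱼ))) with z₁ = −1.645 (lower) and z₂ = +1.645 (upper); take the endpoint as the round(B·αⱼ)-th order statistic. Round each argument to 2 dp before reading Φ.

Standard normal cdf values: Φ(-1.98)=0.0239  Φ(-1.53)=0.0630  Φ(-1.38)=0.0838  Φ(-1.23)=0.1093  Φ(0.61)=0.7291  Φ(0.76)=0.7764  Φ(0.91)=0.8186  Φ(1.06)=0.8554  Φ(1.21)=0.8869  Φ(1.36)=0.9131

(0.6770, 1.1036)

Lower: z₀ + z₁ = -0.082 + (-1.645) = -1.727; 1 − a(z₀+z₁) = 1 − (-0.052)(-1.727) = 0.9102; argument = -0.082 + (-1.727)/0.9102 = -1.9794 → -1.98.
α₁ = Φ(-1.98) = 0.0239; rank = round(400 × 0.0239) = 10; θ*₍10₎ = 0.6770.
Upper: z₀ + z₂ = 1.563; 1 − a(z₀+z₂) = 1.0813; argument = 1.3635 → 1.36; α₂ = 0.9131; rank = 365; θ*₍365₎ = 1.1036.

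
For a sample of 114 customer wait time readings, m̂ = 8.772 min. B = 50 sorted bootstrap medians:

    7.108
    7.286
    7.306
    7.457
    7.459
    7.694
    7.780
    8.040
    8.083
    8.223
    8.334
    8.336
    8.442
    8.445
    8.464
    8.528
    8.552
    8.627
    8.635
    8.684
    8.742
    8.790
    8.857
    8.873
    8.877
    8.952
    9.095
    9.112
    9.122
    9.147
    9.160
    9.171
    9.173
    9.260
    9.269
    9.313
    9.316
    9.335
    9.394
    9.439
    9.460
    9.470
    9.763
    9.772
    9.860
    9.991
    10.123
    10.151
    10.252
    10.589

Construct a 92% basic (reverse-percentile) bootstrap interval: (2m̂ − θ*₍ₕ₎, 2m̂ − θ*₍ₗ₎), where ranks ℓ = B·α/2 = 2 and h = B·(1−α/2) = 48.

Percentile endpoints at ranks 2 and 48: θ*₍2₎ = 7.286, θ*₍48₎ = 10.151.
Basic interval reflects these around m̂:
  lower = 2 × 8.772 − 10.151 = 7.393
  upper = 2 × 8.772 − 7.286 = 10.258

(7.393, 10.258)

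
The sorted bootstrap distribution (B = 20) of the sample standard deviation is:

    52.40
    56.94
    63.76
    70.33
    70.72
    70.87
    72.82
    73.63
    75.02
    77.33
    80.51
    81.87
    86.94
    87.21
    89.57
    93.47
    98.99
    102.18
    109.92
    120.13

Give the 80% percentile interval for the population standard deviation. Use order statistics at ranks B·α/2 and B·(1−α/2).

α = 0.20; lower rank = 20 × 0.100 = 2; upper rank = 20 × 0.900 = 18.
The 2nd smallest replicate is 56.94; the 18th is 102.18.

(56.94, 102.18)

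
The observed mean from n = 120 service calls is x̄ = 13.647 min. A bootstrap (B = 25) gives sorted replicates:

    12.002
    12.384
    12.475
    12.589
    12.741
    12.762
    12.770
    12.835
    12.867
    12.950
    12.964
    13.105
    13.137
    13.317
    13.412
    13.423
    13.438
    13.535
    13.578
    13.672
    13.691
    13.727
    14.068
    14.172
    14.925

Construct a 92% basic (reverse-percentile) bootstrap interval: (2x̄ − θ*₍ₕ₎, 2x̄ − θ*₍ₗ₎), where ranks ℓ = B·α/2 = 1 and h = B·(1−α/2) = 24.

Percentile endpoints at ranks 1 and 24: θ*₍1₎ = 12.002, θ*₍24₎ = 14.172.
Basic interval reflects these around x̄:
  lower = 2 × 13.647 − 14.172 = 13.122
  upper = 2 × 13.647 − 12.002 = 15.292

(13.122, 15.292)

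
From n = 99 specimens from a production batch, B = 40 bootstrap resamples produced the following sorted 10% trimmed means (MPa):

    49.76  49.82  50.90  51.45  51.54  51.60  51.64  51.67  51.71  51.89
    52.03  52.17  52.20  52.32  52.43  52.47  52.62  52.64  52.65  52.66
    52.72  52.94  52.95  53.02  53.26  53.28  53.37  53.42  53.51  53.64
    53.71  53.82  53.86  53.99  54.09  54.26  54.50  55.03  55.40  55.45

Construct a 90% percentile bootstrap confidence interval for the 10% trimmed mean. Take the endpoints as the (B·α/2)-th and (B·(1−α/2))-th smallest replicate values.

α = 0.10; lower rank = 40 × 0.050 = 2; upper rank = 40 × 0.950 = 38.
The 2nd smallest replicate is 49.82; the 38th is 55.03.

(49.82, 55.03)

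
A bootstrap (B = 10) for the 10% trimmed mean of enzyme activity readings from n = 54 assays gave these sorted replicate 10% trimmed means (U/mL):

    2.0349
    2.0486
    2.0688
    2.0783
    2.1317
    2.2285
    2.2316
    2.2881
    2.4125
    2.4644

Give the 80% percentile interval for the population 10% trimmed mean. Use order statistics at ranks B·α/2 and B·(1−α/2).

α = 0.20; lower rank = 10 × 0.100 = 1; upper rank = 10 × 0.900 = 9.
The 1st smallest replicate is 2.0349; the 9th is 2.4125.

(2.0349, 2.4125)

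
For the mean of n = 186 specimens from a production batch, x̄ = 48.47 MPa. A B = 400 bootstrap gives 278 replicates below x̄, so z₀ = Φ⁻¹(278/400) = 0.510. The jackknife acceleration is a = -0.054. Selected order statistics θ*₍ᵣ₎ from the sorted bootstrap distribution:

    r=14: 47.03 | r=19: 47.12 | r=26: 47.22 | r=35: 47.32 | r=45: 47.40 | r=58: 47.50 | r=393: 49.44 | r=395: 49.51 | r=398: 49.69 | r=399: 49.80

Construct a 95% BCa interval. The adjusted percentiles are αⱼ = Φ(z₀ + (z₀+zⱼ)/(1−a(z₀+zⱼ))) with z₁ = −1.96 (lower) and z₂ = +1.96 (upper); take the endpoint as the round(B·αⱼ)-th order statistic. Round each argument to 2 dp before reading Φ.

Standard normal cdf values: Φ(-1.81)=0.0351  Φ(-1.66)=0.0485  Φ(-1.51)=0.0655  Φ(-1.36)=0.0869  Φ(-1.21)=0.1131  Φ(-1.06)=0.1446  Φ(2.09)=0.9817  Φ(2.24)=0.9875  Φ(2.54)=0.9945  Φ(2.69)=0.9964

(47.50, 49.80)

Lower: z₀ + z₁ = 0.510 + (-1.960) = -1.450; 1 − a(z₀+z₁) = 1 − (-0.054)(-1.450) = 0.9217; argument = 0.510 + (-1.450)/0.9217 = -1.0632 → -1.06.
α₁ = Φ(-1.06) = 0.1446; rank = round(400 × 0.1446) = 58; θ*₍58₎ = 47.50.
Upper: z₀ + z₂ = 2.470; 1 − a(z₀+z₂) = 1.1334; argument = 2.6893 → 2.69; α₂ = 0.9964; rank = 399; θ*₍399₎ = 49.80.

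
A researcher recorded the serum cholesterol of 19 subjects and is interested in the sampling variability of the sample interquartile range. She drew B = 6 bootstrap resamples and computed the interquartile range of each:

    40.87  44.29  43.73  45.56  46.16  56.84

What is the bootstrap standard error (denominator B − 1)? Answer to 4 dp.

Bootstrap SE is the standard deviation of the 6 replicate interquartile ranges.
Mean of replicates: (40.87 + 44.29 + 43.73 + 45.56 + 46.16 + 56.84) / 6 = 277.45000 / 6 = 46.24167
Sum of squared deviations: (−5.37167)² + (−1.95167)² + (−2.51167)² + (−0.68167)² + (−0.08167)² + (+10.59833)² = 151.76828
Variance = 151.76828 / 5 = 30.35366
SE* = √30.35366

SE* = 5.5094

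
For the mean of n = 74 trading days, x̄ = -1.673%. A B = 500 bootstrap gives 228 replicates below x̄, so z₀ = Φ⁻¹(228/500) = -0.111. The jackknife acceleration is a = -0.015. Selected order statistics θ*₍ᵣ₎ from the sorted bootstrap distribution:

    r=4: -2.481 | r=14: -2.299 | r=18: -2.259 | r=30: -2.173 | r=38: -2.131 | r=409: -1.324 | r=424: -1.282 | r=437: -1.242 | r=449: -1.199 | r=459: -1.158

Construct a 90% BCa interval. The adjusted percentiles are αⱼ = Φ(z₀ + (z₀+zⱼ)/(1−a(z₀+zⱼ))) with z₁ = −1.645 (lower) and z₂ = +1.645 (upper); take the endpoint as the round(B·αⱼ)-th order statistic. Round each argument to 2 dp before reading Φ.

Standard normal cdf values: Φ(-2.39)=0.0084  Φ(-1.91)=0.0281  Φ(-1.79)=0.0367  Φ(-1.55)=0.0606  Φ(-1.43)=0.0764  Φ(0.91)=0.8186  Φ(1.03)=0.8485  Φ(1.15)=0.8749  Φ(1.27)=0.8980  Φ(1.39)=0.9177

(-2.299, -1.158)

Lower: z₀ + z₁ = -0.111 + (-1.645) = -1.756; 1 − a(z₀+z₁) = 1 − (-0.015)(-1.756) = 0.9737; argument = -0.111 + (-1.756)/0.9737 = -1.9145 → -1.91.
α₁ = Φ(-1.91) = 0.0281; rank = round(500 × 0.0281) = 14; θ*₍14₎ = -2.299.
Upper: z₀ + z₂ = 1.534; 1 − a(z₀+z₂) = 1.0230; argument = 1.3885 → 1.39; α₂ = 0.9177; rank = 459; θ*₍459₎ = -1.158.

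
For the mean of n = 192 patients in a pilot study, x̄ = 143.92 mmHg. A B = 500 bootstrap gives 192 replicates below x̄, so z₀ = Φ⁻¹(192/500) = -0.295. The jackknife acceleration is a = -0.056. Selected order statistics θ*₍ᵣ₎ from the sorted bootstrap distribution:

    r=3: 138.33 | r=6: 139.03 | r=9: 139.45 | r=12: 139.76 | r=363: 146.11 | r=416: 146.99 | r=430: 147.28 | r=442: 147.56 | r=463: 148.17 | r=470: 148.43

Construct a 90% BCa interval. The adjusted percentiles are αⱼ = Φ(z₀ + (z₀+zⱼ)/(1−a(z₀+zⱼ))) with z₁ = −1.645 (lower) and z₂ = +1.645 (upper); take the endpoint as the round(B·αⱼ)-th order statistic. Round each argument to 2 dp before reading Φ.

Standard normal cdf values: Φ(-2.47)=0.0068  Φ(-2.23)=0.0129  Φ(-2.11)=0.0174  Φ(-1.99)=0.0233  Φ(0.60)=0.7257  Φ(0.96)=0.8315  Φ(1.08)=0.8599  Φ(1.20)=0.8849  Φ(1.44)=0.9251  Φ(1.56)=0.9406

Lower: z₀ + z₁ = -0.295 + (-1.645) = -1.940; 1 − a(z₀+z₁) = 1 − (-0.056)(-1.940) = 0.8914; argument = -0.295 + (-1.940)/0.8914 = -2.4714 → -2.47.
α₁ = Φ(-2.47) = 0.0068; rank = round(500 × 0.0068) = 3; θ*₍3₎ = 138.33.
Upper: z₀ + z₂ = 1.350; 1 − a(z₀+z₂) = 1.0756; argument = 0.9601 → 0.96; α₂ = 0.8315; rank = 416; θ*₍416₎ = 146.99.

(138.33, 146.99)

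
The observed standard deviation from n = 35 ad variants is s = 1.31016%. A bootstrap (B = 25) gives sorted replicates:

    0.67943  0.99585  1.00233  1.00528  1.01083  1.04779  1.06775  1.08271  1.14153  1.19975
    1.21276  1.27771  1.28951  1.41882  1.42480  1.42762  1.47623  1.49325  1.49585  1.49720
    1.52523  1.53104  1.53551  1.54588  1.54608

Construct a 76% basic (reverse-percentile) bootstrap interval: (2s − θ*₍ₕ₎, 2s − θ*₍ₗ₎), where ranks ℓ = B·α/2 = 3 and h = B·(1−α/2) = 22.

(1.08928, 1.61799)

Percentile endpoints at ranks 3 and 22: θ*₍3₎ = 1.00233, θ*₍22₎ = 1.53104.
Basic interval reflects these around s:
  lower = 2 × 1.31016 − 1.53104 = 1.08928
  upper = 2 × 1.31016 − 1.00233 = 1.61799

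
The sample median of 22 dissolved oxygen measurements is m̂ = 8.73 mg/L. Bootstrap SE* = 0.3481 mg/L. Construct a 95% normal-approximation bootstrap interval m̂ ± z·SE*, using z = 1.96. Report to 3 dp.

(8.048, 9.412)

Margin = 1.96 × 0.3481 = 0.6823
Interval: 8.73 ± 0.6823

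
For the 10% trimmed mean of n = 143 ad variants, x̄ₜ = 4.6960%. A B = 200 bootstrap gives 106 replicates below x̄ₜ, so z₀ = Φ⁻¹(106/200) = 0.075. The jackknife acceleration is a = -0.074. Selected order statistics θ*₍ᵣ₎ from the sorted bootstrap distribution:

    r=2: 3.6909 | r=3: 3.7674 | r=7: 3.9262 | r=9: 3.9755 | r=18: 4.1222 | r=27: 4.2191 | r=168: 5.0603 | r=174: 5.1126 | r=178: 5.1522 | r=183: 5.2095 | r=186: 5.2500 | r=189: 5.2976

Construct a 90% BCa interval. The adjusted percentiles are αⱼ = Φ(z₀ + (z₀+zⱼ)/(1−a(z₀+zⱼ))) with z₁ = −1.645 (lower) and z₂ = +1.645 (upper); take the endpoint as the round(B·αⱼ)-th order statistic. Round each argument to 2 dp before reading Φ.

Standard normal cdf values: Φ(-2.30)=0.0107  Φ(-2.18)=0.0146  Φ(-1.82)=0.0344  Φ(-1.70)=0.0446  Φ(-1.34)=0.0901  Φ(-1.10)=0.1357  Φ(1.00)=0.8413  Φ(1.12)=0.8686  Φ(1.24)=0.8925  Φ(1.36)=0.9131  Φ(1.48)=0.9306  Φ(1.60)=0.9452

Lower: z₀ + z₁ = 0.075 + (-1.645) = -1.570; 1 − a(z₀+z₁) = 1 − (-0.074)(-1.570) = 0.8838; argument = 0.075 + (-1.570)/0.8838 = -1.7014 → -1.70.
α₁ = Φ(-1.70) = 0.0446; rank = round(200 × 0.0446) = 9; θ*₍9₎ = 3.9755.
Upper: z₀ + z₂ = 1.720; 1 − a(z₀+z₂) = 1.1273; argument = 1.6008 → 1.60; α₂ = 0.9452; rank = 189; θ*₍189₎ = 5.2976.

(3.9755, 5.2976)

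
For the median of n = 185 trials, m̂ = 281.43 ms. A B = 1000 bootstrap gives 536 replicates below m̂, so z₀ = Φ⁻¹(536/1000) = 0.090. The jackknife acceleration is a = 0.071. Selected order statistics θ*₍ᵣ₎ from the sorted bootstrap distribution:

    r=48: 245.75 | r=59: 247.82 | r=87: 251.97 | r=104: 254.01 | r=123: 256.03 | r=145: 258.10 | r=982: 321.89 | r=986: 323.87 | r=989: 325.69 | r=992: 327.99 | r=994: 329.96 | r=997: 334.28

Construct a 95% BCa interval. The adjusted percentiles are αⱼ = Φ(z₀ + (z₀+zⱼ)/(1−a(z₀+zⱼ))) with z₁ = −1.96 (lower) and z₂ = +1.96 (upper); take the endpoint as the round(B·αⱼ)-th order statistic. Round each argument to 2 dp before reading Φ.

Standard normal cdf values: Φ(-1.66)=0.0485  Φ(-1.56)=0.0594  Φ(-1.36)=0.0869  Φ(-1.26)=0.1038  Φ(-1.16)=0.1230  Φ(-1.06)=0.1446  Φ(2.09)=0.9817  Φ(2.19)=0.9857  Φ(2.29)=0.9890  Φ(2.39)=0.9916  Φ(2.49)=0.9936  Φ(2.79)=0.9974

Lower: z₀ + z₁ = 0.090 + (-1.960) = -1.870; 1 − a(z₀+z₁) = 1 − (0.071)(-1.870) = 1.1328; argument = 0.090 + (-1.870)/1.1328 = -1.5608 → -1.56.
α₁ = Φ(-1.56) = 0.0594; rank = round(1000 × 0.0594) = 59; θ*₍59₎ = 247.82.
Upper: z₀ + z₂ = 2.050; 1 − a(z₀+z₂) = 0.8545; argument = 2.4892 → 2.49; α₂ = 0.9936; rank = 994; θ*₍994₎ = 329.96.

(247.82, 329.96)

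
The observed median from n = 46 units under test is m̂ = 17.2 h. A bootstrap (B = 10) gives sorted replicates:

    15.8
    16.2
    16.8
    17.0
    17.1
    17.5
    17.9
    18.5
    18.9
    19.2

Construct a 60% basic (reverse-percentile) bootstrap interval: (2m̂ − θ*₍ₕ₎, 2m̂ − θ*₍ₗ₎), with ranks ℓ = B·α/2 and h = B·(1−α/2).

Percentile endpoints at ranks 2 and 8: θ*₍2₎ = 16.2, θ*₍8₎ = 18.5.
Basic interval reflects these around m̂:
  lower = 2 × 17.2 − 18.5 = 15.9
  upper = 2 × 17.2 − 16.2 = 18.2

(15.9, 18.2)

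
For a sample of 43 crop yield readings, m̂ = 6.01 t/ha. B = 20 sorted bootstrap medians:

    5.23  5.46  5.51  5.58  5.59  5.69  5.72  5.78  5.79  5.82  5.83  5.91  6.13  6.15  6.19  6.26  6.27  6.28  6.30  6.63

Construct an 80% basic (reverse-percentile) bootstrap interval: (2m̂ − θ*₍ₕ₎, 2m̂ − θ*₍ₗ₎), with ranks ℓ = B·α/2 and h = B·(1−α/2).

Percentile endpoints at ranks 2 and 18: θ*₍2₎ = 5.46, θ*₍18₎ = 6.28.
Basic interval reflects these around m̂:
  lower = 2 × 6.01 − 6.28 = 5.74
  upper = 2 × 6.01 − 5.46 = 6.56

(5.74, 6.56)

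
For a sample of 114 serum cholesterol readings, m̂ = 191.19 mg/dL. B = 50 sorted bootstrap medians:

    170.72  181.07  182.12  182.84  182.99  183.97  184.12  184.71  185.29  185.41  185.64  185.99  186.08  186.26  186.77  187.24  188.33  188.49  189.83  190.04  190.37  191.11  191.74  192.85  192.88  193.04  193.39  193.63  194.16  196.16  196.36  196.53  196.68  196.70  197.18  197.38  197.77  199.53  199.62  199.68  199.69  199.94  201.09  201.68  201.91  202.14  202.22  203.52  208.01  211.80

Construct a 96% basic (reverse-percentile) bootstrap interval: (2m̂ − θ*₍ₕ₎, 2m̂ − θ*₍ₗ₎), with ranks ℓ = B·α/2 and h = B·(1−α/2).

(174.37, 211.66)

Percentile endpoints at ranks 1 and 49: θ*₍1₎ = 170.72, θ*₍49₎ = 208.01.
Basic interval reflects these around m̂:
  lower = 2 × 191.19 − 208.01 = 174.37
  upper = 2 × 191.19 − 170.72 = 211.66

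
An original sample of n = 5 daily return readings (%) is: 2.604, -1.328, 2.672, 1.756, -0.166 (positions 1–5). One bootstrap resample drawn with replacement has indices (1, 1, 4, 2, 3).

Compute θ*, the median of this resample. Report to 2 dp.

Resample values: 2.604, 2.604, 1.756, -1.328, 2.672.
Sorted: -1.328, 1.756, 2.604, 2.604, 2.672
Median = middle value = 2.60

θ* = 2.60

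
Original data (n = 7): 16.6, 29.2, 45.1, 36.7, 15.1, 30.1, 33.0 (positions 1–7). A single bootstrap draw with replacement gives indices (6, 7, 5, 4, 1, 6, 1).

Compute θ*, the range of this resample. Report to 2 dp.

Resample values: 30.1, 33.0, 15.1, 36.7, 16.6, 30.1, 16.6.
Range = 36.7 − 15.1 = 21.60

θ* = 21.60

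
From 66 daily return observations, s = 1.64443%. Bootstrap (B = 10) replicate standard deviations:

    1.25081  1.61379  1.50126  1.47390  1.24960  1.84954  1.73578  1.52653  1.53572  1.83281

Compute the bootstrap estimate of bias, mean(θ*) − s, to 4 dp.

bias = −0.0875

mean(θ*) = (1.25081 + 1.61379 + 1.50126 + 1.47390 + 1.24960 + 1.84954 + 1.73578 + 1.52653 + 1.53572 + 1.83281) / 10 = 1.55697
bias = 1.55697 − 1.64443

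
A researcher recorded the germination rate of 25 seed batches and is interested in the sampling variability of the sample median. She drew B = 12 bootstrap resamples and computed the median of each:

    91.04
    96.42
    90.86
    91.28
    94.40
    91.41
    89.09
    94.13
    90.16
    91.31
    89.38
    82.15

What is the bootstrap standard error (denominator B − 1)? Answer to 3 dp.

Bootstrap SE is the standard deviation of the 12 replicate medians.
Mean of replicates: (91.04 + 96.42 + 90.86 + 91.28 + 94.40 + 91.41 + 89.09 + 94.13 + 90.16 + 91.31 + 89.38 + 82.15) / 12 = 1091.6300 / 12 = 90.9692
Sum of squared deviations: (+0.0708)² + (+5.4508)² + (−0.1092)² + (+0.3108)² + (+3.4308)² + (+0.4408)² + (−1.8792)² + (+3.1608)² + (−0.8092)² + (+0.3408)² + (−1.5892)² + (−8.8192)² = 136.3863
Variance = 136.3863 / 11 = 12.3988
SE* = √12.3988

SE* = 3.521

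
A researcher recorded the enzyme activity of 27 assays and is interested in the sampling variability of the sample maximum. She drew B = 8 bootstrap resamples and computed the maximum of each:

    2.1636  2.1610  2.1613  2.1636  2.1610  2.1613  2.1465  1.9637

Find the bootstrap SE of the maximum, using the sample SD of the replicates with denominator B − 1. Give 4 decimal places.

Bootstrap SE is the standard deviation of the 8 replicate maximums.
Mean of replicates: (2.1636 + 2.1610 + 2.1613 + 2.1636 + 2.1610 + 2.1613 + 2.1465 + 1.9637) / 8 = 17.082000 / 8 = 2.135250
Sum of squared deviations: (+0.028350)² + (+0.025750)² + (+0.026050)² + (+0.028350)² + (+0.025750)² + (+0.026050)² + (+0.011250)² + (−0.171550)² = 0.033847
Variance = 0.033847 / 7 = 0.004835
SE* = √0.004835

SE* = 0.0695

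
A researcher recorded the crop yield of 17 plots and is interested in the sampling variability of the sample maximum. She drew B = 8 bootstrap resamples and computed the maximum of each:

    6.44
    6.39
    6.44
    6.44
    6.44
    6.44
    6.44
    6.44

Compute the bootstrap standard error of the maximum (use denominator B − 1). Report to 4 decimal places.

SE* = 0.0177

Bootstrap SE is the standard deviation of the 8 replicate maximums.
Mean of replicates: (6.44 + 6.39 + 6.44 + 6.44 + 6.44 + 6.44 + 6.44 + 6.44) / 8 = 51.470000 / 8 = 6.433750
Sum of squared deviations: (+0.006250)² + (−0.043750)² + (+0.006250)² + (+0.006250)² + (+0.006250)² + (+0.006250)² + (+0.006250)² + (+0.006250)² = 0.002188
Variance = 0.002188 / 7 = 0.000313
SE* = √0.000313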